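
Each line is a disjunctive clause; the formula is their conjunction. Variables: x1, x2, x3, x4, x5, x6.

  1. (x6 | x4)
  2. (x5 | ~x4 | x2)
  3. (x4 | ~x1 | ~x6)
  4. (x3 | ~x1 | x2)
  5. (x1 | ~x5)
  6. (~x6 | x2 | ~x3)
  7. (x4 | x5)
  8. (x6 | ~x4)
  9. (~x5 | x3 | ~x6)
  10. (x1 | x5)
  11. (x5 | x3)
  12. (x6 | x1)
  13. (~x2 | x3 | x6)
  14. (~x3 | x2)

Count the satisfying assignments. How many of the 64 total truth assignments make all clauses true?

Satisfying assignments:
  x1=1 x2=1 x3=1 x4=1 x5=0 x6=1
  x1=1 x2=1 x3=1 x4=1 x5=1 x6=1
That's 2 in total.

2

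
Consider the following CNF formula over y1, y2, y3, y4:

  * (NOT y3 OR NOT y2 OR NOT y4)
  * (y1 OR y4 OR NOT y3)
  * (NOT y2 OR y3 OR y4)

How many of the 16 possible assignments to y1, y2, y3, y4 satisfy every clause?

Case analysis on y3 and y4:
  y3=1, y4=1: remaining (y1,y2) ∈ {(0,0); (1,0)} — 2.
  y3=1, y4=0: remaining (y1,y2) ∈ {(1,0); (1,1)} — 2.
  y3=0, y4=1: remaining (y1,y2) ∈ {(0,0); (0,1); (1,0); (1,1)} — 4.
  y3=0, y4=0: remaining (y1,y2) ∈ {(0,0); (1,0)} — 2.
Total: 2 + 2 + 4 + 2 = 10.

10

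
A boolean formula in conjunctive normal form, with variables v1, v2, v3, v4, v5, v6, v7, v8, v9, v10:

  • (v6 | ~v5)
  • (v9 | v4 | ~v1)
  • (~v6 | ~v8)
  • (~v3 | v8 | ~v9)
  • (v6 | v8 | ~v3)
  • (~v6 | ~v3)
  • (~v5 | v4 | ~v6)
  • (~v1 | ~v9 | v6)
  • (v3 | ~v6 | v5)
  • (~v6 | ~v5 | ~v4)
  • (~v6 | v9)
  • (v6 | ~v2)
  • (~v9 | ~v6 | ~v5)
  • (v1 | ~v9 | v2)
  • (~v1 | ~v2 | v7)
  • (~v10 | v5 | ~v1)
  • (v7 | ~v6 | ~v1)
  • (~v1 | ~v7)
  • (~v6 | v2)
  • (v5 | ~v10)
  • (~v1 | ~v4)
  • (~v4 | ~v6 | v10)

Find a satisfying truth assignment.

v1=False  v2=False  v3=False  v4=True  v5=False  v6=False  v7=False  v8=True  v9=False  v10=False

Branch on v1: take v1 = False.
Branch on v2: take v2 = False.
  then v9 is forced to False.
  then v6 is forced to False.
  then v5 is forced to False.
  then v10 is forced to False.
The remaining clauses are satisfied by v3 = False, v4 = True, v7 = False, v8 = True.
Every clause has at least one true literal under this assignment.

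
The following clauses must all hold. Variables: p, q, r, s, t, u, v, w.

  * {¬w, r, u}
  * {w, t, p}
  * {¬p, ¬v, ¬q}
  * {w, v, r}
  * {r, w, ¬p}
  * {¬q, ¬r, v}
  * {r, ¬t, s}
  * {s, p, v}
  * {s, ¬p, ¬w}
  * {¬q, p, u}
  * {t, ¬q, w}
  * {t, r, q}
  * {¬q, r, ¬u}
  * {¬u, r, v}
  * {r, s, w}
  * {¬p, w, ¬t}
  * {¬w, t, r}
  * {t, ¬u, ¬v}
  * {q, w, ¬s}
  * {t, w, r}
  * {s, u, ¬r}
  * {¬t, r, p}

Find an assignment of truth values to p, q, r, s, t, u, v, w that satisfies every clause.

p=0, q=1, r=1, s=0, t=1, u=1, v=1, w=1

Try p = False.
For the remaining variables, q = True, r = True, s = False, t = True, u = True, v = True, w = True works.
Check each clause:
  1. {u, r, ¬w} — r is true.
  2. {t, p, w} — w is true.
  3. {¬v, ¬p, ¬q} — ¬p is true.
  4. {r, v, w} — w is true.
  5. {r, w, ¬p} — w is true.
  6. {¬q, ¬r, v} — v is true.
  7. {r, s, ¬t} — r is true.
  8. {s, v, p} — v is true.
  9. {¬p, ¬w, s} — ¬p is true.
  10. {p, u, ¬q} — u is true.
  11. {¬q, t, w} — w is true.
  12. {q, r, t} — q is true.
  13. {r, ¬u, ¬q} — r is true.
  14. {¬u, v, r} — r is true.
  15. {s, r, w} — w is true.
  16. {w, ¬t, ¬p} — w is true.
  17. {¬w, t, r} — r is true.
  18. {t, ¬v, ¬u} — t is true.
  19. {q, ¬s, w} — w is true.
  20. {w, r, t} — w is true.
  21. {s, ¬r, u} — u is true.
  22. {p, ¬t, r} — r is true.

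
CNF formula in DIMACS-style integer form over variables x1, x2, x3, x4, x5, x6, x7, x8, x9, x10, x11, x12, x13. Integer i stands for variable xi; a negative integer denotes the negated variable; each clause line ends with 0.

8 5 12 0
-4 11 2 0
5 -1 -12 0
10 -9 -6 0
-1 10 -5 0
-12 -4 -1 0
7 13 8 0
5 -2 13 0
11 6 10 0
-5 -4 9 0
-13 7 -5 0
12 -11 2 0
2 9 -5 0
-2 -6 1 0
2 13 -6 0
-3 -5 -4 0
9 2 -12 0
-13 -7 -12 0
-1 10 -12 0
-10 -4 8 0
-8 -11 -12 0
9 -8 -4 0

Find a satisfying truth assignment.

x1=0, x2=1, x3=1, x4=0, x5=1, x6=0, x7=1, x8=0, x9=0, x10=1, x11=0, x12=1, x13=0

Pure literal: x4 appears only negated; assign x4 = False.
Set x1 = False and propagate.
Branch on x2: take x2 = True.
  then x6 is forced to False.
The remaining clauses are satisfied by x3 = True, x5 = True, x7 = True, x8 = False, x9 = False, x10 = True, x11 = False, x12 = True, x13 = False.
Every clause has at least one true literal under this assignment.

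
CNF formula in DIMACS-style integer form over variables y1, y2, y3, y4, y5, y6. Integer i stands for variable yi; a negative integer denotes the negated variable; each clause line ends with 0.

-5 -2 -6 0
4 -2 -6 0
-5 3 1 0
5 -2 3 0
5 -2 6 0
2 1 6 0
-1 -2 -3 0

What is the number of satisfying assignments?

Case analysis on y2 and y5:
  y2=1, y5=1: remaining (y1,y3,y4,y6) ∈ {(0,1,0,0); (0,1,1,0); (1,0,0,0); (1,0,1,0)} — 4.
  y2=1, y5=0: remaining (y1,y3,y4,y6) ∈ {(0,1,1,1)} — 1.
  y2=0, y5=1: y4 free; 5 ways for (y1,y3,y6) × 2^1 = 10.
  y2=0, y5=0: y3, y4 free; 3 ways for (y1,y6) × 2^2 = 12.
Total: 4 + 1 + 10 + 12 = 27.

27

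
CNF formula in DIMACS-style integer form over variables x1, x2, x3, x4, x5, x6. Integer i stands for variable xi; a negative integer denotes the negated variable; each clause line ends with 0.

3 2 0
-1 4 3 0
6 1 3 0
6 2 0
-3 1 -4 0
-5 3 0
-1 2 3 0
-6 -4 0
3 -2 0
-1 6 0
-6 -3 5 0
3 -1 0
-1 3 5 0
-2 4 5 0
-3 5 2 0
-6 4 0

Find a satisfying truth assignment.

Set x1 = False and propagate.
For the remaining variables, x2 = True, x3 = True, x4 = False, x5 = True, x6 = False works.

x1=False  x2=True  x3=True  x4=False  x5=True  x6=False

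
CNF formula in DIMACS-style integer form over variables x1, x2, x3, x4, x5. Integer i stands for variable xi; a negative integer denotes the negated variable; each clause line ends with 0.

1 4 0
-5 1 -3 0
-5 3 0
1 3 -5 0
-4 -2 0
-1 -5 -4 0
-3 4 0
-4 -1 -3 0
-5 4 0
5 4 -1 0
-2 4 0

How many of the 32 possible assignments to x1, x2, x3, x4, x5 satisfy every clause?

3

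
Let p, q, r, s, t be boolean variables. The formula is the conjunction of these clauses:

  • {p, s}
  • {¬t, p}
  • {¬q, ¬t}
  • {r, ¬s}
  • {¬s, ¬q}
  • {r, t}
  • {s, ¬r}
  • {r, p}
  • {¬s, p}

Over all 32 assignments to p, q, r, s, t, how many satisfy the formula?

The models are:
  p=1 q=0 r=0 s=0 t=1
  p=1 q=0 r=1 s=1 t=0
  p=1 q=0 r=1 s=1 t=1
Count: 3.

3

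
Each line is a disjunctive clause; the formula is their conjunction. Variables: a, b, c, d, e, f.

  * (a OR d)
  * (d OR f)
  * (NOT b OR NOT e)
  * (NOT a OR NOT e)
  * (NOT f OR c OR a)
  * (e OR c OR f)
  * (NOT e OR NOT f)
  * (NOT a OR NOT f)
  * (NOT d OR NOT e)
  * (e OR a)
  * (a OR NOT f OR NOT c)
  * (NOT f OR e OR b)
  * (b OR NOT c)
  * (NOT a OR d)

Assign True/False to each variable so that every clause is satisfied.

a = True, b = True, c = True, d = True, e = False, f = False

Check each clause:
  1. (d OR a) — a is true.
  2. (d OR f) — d is true.
  3. (NOT e OR NOT b) — NOT e is true.
  4. (NOT a OR NOT e) — NOT e is true.
  5. (NOT f OR c OR a) — a is true.
  6. (c OR e OR f) — c is true.
  7. (NOT f OR NOT e) — NOT f is true.
  8. (NOT a OR NOT f) — NOT f is true.
  9. (NOT d OR NOT e) — NOT e is true.
  10. (a OR e) — a is true.
  11. (NOT f OR a OR NOT c) — a is true.
  12. (b OR e OR NOT f) — NOT f is true.
  13. (b OR NOT c) — b is true.
  14. (NOT a OR d) — d is true.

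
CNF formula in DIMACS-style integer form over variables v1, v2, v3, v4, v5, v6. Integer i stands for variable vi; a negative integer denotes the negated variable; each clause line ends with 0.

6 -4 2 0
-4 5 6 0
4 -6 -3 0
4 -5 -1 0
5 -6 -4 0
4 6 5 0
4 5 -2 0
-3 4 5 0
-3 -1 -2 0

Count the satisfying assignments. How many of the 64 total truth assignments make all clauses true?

Split on v4, then v5.
  v4=T, v5=T: 10 of the 16 assignments to (v1,v2,v3,v6) work.
  v4=T, v5=F: a clause becomes empty — 0.
  v4=F, v5=T: v2 free; 3 ways for (v1,v3,v6) × 2^1 = 6.
  v4=F, v5=F: remaining (v1,v2,v3,v6) ∈ {(F,F,F,T); (T,F,F,T)} — 2.
Total: 10 + 0 + 6 + 2 = 18.

18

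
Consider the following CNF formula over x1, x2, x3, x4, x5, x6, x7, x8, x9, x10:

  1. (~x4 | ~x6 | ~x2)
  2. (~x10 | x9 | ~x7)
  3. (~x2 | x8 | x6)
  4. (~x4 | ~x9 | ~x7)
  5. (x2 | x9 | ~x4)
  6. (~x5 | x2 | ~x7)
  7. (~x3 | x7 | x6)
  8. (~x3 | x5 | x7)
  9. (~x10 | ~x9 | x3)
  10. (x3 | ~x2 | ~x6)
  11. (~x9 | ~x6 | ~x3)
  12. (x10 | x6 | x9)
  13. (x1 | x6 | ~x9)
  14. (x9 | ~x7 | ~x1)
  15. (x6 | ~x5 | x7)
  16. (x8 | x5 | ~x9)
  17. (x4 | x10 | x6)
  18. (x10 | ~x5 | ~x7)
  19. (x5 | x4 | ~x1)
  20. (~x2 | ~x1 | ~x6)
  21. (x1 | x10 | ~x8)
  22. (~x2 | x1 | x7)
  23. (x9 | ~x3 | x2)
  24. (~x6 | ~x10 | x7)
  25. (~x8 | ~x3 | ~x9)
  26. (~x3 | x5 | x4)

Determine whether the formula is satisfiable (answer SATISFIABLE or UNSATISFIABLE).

Try x1 = True.
For the remaining variables, x2 = False, x3 = False, x4 = True, x5 = True, x6 = True, x7 = False, x8 = False, x9 = True, x10 = False works.
So x1 = T, x2 = F, x3 = F, x4 = T, x5 = T, x6 = T, x7 = F, x8 = F, x9 = T, x10 = F is a satisfying assignment.

SATISFIABLE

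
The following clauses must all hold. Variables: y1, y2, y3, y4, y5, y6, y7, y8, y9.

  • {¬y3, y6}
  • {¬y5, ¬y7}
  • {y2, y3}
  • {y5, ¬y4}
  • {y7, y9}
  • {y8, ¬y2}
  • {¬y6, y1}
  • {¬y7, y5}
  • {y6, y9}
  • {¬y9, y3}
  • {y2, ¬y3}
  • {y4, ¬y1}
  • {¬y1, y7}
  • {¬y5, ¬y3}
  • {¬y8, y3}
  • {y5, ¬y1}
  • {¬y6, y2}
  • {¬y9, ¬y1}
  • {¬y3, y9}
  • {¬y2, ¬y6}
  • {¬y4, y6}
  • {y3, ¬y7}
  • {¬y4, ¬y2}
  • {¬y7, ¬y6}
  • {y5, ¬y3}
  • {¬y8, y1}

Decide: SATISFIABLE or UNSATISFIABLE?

UNSATISFIABLE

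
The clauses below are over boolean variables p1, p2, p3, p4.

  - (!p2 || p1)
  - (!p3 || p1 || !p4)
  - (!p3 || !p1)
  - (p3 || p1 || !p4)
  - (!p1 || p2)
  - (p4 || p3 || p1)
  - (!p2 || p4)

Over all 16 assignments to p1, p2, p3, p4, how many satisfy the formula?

The models are:
  p1=F p2=F p3=T p4=F
  p1=T p2=T p3=F p4=T
Count: 2.

2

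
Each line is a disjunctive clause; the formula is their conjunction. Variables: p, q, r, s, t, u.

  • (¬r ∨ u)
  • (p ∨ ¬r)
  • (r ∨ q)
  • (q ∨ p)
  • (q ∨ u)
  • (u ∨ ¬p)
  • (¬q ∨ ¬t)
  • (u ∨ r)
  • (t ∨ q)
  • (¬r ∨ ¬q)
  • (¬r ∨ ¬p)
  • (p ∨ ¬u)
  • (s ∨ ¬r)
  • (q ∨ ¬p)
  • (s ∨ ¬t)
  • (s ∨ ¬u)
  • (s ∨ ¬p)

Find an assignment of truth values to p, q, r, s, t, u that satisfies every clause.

p=T  q=T  r=F  s=T  t=F  u=T

Pure literal: s appears only positively; assign s = True.
Branch on p: take p = True.
  then u is forced to True.
  then r is forced to False.
  then q is forced to True.
  then t is forced to False.
Every clause has at least one true literal under this assignment.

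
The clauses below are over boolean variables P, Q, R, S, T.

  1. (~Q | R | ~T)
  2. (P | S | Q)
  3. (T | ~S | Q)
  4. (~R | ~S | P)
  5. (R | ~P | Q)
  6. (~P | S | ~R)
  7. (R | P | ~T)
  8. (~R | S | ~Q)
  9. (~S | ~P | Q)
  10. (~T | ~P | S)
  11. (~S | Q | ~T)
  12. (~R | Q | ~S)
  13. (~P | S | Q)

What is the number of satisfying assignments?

6

The models are:
  P=F Q=T R=F S=F T=F
  P=F Q=T R=F S=T T=F
  P=T Q=T R=F S=F T=F
  P=T Q=T R=F S=T T=F
  P=T Q=T R=T S=T T=F
  P=T Q=T R=T S=T T=T
Count: 6.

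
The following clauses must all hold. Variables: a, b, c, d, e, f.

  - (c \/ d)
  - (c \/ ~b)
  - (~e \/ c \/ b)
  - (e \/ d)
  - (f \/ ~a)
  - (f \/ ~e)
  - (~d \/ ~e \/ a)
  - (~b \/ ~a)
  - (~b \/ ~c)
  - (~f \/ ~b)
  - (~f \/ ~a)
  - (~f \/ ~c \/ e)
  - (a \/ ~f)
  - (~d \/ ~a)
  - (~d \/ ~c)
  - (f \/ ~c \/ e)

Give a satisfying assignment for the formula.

Branch on a: take a = False.
  then f is forced to False.
  then e is forced to False.
  then d is forced to True.
  then c is forced to False.
  then b is forced to False.

a=F, b=F, c=F, d=T, e=F, f=F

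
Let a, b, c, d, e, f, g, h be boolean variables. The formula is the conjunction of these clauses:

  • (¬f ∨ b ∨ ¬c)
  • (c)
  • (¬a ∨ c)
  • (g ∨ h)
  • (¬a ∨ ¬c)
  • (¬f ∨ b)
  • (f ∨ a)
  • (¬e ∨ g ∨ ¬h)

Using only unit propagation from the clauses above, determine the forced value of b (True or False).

True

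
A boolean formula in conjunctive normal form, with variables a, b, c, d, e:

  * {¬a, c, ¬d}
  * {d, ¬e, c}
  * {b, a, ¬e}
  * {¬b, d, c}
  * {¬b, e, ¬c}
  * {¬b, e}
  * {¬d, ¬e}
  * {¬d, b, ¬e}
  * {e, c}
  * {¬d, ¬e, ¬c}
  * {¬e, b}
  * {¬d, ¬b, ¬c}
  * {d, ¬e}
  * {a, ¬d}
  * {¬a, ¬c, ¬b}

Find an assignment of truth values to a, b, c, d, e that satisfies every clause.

a = T, b = F, c = T, d = T, e = F

Check each clause:
  1. {c, ¬d, ¬a} — c is true.
  2. {c, d, ¬e} — c is true.
  3. {¬e, a, b} — a is true.
  4. {¬b, c, d} — c is true.
  5. {¬c, ¬b, e} — ¬b is true.
  6. {e, ¬b} — ¬b is true.
  7. {¬e, ¬d} — ¬e is true.
  8. {¬e, b, ¬d} — ¬e is true.
  9. {c, e} — c is true.
  10. {¬e, ¬d, ¬c} — ¬e is true.
  11. {b, ¬e} — ¬e is true.
  12. {¬d, ¬c, ¬b} — ¬b is true.
  13. {d, ¬e} — ¬e is true.
  14. {a, ¬d} — a is true.
  15. {¬b, ¬a, ¬c} — ¬b is true.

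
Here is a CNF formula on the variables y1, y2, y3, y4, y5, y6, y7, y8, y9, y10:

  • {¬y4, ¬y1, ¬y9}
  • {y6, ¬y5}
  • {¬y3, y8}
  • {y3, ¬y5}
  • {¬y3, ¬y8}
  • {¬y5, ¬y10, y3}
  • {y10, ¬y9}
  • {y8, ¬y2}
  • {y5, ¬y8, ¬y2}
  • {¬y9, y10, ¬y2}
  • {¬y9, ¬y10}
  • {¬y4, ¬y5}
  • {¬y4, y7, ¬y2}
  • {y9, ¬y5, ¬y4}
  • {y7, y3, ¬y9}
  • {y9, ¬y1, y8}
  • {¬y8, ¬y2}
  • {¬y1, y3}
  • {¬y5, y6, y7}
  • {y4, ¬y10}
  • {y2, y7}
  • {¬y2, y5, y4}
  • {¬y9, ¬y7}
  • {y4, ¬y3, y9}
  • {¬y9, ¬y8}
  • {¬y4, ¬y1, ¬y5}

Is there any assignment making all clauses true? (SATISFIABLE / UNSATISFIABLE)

SATISFIABLE

y1 occurs only negated in the remaining clauses — set y1 = False.
Pure literal: y6 appears only positively; assign y6 = True.
Set y2 = False and propagate.
  then y7 is forced to True.
  then y9 is forced to False.
Branch on y3: take y3 = False.
  then y5 is forced to False.
The remaining clauses are satisfied by y4 = True, y8 = False, y10 = True.
Every clause has at least one true literal under this assignment.
So y1 = False, y2 = False, y3 = False, y4 = True, y5 = False, y6 = True, y7 = True, y8 = False, y9 = False, y10 = True is a satisfying assignment.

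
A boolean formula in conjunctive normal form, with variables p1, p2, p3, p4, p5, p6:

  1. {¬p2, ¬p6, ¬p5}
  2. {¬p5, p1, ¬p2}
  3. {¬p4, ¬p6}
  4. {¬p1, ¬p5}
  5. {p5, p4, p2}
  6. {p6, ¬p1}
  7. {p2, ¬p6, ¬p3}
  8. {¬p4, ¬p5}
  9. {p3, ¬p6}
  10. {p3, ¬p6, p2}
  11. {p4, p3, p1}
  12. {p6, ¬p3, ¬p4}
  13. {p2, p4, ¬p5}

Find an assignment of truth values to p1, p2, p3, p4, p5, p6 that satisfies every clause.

p1 = T, p2 = T, p3 = T, p4 = F, p5 = F, p6 = T

Branch on p1: take p1 = True.
  then p5 is forced to False.
  then p6 is forced to True.
  then p4 is forced to False.
  then p2 is forced to True.
  then p3 is forced to True.
Every clause has at least one true literal under this assignment.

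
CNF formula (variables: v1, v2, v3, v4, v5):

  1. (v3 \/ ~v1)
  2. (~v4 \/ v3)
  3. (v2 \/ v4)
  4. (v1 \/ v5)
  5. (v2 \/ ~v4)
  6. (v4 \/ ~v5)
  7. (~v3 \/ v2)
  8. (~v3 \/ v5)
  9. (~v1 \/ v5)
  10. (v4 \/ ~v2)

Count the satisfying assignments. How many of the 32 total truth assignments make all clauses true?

2

The models are:
  v1=0 v2=1 v3=1 v4=1 v5=1
  v1=1 v2=1 v3=1 v4=1 v5=1
That's 2 in total.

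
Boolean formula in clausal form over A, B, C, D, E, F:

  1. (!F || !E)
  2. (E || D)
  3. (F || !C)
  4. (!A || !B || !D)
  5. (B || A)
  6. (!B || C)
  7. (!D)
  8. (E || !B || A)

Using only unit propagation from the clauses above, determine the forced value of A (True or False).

True

(!D) stands alone — D = False.
In (D || E), D is now false; E must hold, so E = True.
In (!E || !F), !E is now false; !F must hold, so F = False.
(F || !C) with F = False leaves only !C, so C = False.
(!B || C) with C = False leaves only !B, so B = False.
(B || A): since B = False, the clause reduces to (A). A = True.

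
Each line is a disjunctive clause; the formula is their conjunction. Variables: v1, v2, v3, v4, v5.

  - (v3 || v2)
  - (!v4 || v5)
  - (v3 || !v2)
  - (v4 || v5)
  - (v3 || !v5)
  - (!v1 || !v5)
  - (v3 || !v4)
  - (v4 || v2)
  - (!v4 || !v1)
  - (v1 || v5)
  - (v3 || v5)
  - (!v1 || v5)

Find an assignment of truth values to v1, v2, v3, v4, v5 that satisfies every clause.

v3 occurs only positively in the remaining clauses — set v3 = True.
Try v1 = False.
  then v5 is forced to True.
For the remaining variables, v2 = True, v4 = False works.
Every clause has at least one true literal under this assignment.

v1=False, v2=True, v3=True, v4=False, v5=True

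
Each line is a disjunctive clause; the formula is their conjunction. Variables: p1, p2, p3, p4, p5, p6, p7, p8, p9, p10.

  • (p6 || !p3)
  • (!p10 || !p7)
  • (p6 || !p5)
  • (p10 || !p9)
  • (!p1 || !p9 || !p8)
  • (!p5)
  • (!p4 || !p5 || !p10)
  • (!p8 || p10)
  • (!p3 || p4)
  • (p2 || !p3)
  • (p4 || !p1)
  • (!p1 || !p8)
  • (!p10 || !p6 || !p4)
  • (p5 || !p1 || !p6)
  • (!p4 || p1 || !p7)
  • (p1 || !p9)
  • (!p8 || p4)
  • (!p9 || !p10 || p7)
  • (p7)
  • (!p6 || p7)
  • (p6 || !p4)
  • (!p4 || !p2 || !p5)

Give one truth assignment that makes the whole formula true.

p1=F, p2=F, p3=F, p4=F, p5=F, p6=F, p7=T, p8=F, p9=F, p10=F

The clause (!p5) is unit: p5 must be False.
Unit propagation: (p7) forces p7 = True.
(!p10) is a unit clause, so p10 = False.
The clause (!p9) is unit: p9 must be False.
(!p8) is a unit clause, so p8 = False.
Pure literal: p3 appears only negated; assign p3 = False.
Try p1 = False.
  then p4 is forced to False.
p2, p6 are now unconstrained; take p2 = False, p6 = False.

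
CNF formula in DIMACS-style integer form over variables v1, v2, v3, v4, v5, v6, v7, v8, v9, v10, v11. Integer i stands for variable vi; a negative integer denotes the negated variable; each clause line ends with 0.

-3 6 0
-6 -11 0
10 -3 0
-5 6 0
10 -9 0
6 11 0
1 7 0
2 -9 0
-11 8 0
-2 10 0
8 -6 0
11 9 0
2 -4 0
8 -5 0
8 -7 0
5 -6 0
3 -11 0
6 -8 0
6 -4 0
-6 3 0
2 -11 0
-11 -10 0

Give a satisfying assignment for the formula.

v1=1, v2=1, v3=1, v4=1, v5=1, v6=1, v7=1, v8=1, v9=1, v10=1, v11=0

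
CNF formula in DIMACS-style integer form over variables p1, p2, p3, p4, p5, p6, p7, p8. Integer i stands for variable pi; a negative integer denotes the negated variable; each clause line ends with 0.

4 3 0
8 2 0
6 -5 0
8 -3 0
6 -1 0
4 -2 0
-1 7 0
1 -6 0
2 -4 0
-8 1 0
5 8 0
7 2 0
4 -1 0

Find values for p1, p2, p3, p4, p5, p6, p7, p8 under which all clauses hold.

p7 occurs only positively in the remaining clauses — set p7 = True.
Branch on p1: take p1 = True.
  then p6 is forced to True.
  then p4 is forced to True.
  then p2 is forced to True.
Try p3 = False.
Branch on p5: take p5 = False.
  then p8 is forced to True.

p1=T, p2=T, p3=F, p4=T, p5=F, p6=T, p7=T, p8=T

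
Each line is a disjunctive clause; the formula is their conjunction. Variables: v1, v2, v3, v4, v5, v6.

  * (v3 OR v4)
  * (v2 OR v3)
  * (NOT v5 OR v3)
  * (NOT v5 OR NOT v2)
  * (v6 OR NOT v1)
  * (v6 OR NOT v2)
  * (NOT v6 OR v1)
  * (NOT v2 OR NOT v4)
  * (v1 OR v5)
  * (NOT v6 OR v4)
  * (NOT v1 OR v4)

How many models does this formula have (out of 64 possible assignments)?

4

Satisfying assignments:
  v1=F v2=F v3=T v4=F v5=T v6=F
  v1=F v2=F v3=T v4=T v5=T v6=F
  v1=T v2=F v3=T v4=T v5=F v6=T
  v1=T v2=F v3=T v4=T v5=T v6=T
That's 4 in total.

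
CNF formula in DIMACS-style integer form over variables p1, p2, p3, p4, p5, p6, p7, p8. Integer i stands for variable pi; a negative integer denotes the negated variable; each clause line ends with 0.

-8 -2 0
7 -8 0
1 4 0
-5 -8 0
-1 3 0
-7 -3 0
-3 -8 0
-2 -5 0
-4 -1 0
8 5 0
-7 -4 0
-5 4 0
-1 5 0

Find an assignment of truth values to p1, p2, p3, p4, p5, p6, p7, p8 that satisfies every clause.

p1=F, p2=F, p3=F, p4=T, p5=T, p6=F, p7=F, p8=F

Check each clause:
  1. (NOT p8 OR NOT p2) — NOT p8 is true.
  2. (NOT p8 OR p7) — NOT p8 is true.
  3. (p4 OR p1) — p4 is true.
  4. (NOT p5 OR NOT p8) — NOT p8 is true.
  5. (p3 OR NOT p1) — NOT p1 is true.
  6. (NOT p7 OR NOT p3) — NOT p7 is true.
  7. (NOT p3 OR NOT p8) — NOT p8 is true.
  8. (NOT p5 OR NOT p2) — NOT p2 is true.
  9. (NOT p1 OR NOT p4) — NOT p1 is true.
  10. (p8 OR p5) — p5 is true.
  11. (NOT p4 OR NOT p7) — NOT p7 is true.
  12. (p4 OR NOT p5) — p4 is true.
  13. (NOT p1 OR p5) — p5 is true.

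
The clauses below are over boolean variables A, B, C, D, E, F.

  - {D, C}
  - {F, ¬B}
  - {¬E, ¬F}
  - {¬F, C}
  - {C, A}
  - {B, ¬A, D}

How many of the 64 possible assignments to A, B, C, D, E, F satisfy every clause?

15

Split on C, then F.
  C=T, F=T: 7 of the 16 assignments to (A,B,D,E) work.
  C=T, F=F: E free; 3 ways for (A,B,D) × 2^1 = 6.
  C=F, F=T: a clause becomes empty — 0.
  C=F, F=F: remaining (A,B,D,E) ∈ {(T,F,T,F); (T,F,T,T)} — 2.
Total: 7 + 6 + 0 + 2 = 15.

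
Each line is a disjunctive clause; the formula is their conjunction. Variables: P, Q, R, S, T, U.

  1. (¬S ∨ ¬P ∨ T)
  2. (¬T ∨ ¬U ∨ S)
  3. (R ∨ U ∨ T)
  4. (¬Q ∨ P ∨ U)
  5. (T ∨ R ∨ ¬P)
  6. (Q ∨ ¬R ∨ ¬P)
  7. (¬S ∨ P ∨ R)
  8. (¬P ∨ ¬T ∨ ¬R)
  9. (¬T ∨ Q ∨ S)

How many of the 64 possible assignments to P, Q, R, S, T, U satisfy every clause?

Case analysis on P and T:
  P=1, T=1: 5 of the 16 assignments to (Q,R,S,U) work.
  P=1, T=0: remaining (Q,R,S,U) ∈ {(1,1,0,0); (1,1,0,1)} — 2.
  P=0, T=1: remaining (Q,R,S,U) ∈ {(0,1,1,0); (0,1,1,1); (1,1,1,1)} — 3.
  P=0, T=0: 8 of the 16 assignments to (Q,R,S,U) work.
Total: 5 + 2 + 3 + 8 = 18.

18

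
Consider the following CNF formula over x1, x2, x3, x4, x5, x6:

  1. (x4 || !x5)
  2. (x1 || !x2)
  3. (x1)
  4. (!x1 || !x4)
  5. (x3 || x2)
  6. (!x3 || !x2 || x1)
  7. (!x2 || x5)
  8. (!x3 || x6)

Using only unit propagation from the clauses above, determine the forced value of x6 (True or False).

True

Unit clause (x1) sets x1 = True.
In (!x1 || !x4), !x1 is now false; !x4 must hold, so x4 = False.
(!x5 || x4) with x4 = False leaves only !x5, so x5 = False.
In (!x2 || x5), x5 is now false; !x2 must hold, so x2 = False.
From (x3 || x2) and x2 = False: x3 = True.
From (x6 || !x3) and x3 = True: x6 = True.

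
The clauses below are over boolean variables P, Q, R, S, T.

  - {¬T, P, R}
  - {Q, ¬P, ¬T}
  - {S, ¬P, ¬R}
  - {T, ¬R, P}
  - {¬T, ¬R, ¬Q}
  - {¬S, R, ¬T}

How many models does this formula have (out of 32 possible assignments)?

Split on R, then T.
  R=T, T=T: remaining (P,Q,S) ∈ {(F,F,F); (F,F,T)} — 2.
  R=T, T=F: remaining (P,Q,S) ∈ {(T,F,T); (T,T,T)} — 2.
  R=F, T=T: remaining (P,Q,S) ∈ {(T,T,F)} — 1.
  R=F, T=F: P, Q, S free → 2^3 = 8.
Total: 2 + 2 + 1 + 8 = 13.

13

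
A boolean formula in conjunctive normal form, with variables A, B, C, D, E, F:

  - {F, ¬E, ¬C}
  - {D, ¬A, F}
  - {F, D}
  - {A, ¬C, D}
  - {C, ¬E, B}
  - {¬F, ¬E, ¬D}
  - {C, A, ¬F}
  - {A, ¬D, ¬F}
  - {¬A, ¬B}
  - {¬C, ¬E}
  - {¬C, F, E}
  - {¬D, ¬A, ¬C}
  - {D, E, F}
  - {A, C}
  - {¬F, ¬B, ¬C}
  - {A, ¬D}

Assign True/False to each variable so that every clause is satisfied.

Branch on A: take A = True.
  then B is forced to False.
The remaining clauses are satisfied by C = False, D = False, E = False, F = True.

A=T, B=F, C=F, D=F, E=F, F=T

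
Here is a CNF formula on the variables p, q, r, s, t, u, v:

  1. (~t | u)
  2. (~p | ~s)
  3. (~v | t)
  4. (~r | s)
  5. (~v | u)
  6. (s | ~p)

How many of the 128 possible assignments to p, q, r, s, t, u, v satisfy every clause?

24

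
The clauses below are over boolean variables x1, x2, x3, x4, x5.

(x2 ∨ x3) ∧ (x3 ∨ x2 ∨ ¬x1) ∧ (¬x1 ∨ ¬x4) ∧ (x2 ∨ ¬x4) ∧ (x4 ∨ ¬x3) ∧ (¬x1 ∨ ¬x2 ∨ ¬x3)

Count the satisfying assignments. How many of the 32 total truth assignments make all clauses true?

8

Case analysis on x2 and x3:
  x2=1, x3=1: remaining (x1,x4,x5) ∈ {(0,1,0); (0,1,1)} — 2.
  x2=1, x3=0: x5 free; 3 ways for (x1,x4) × 2^1 = 6.
  x2=0, x3=1: a clause becomes empty — 0.
  x2=0, x3=0: a clause becomes empty — 0.
Total: 2 + 6 + 0 + 0 = 8.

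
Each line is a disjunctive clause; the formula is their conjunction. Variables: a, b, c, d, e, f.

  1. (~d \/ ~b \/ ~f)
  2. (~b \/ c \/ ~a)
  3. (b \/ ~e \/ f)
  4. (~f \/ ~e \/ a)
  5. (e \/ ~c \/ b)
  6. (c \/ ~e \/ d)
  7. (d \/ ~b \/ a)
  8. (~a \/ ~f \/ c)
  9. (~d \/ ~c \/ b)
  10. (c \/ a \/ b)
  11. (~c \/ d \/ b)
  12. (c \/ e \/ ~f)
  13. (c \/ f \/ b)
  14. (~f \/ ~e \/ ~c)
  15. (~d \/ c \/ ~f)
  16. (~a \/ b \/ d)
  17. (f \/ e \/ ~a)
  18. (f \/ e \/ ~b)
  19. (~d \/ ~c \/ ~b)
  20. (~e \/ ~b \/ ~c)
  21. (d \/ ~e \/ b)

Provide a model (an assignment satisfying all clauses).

Set a = True and propagate.
Set b = True and propagate.
  then c is forced to True.
  then d is forced to False.
  then e is forced to False.
  then f is forced to True.
Check each clause:
  1. (~f \/ ~b \/ ~d) — ~d is true.
  2. (~a \/ c \/ ~b) — c is true.
  3. (b \/ ~e \/ f) — b is true.
  4. (a \/ ~f \/ ~e) — a is true.
  5. (e \/ b \/ ~c) — b is true.
  6. (~e \/ d \/ c) — c is true.
  7. (d \/ a \/ ~b) — a is true.
  8. (c \/ ~a \/ ~f) — c is true.
  9. (b \/ ~d \/ ~c) — b is true.
  10. (b \/ a \/ c) — a is true.
  11. (d \/ b \/ ~c) — b is true.
  12. (c \/ ~f \/ e) — c is true.
  13. (c \/ f \/ b) — b is true.
  14. (~f \/ ~c \/ ~e) — ~e is true.
  15. (c \/ ~d \/ ~f) — c is true.
  16. (b \/ ~a \/ d) — b is true.
  17. (~a \/ f \/ e) — f is true.
  18. (e \/ ~b \/ f) — f is true.
  19. (~c \/ ~d \/ ~b) — ~d is true.
  20. (~b \/ ~c \/ ~e) — ~e is true.
  21. (d \/ b \/ ~e) — b is true.

a=True  b=True  c=True  d=False  e=False  f=True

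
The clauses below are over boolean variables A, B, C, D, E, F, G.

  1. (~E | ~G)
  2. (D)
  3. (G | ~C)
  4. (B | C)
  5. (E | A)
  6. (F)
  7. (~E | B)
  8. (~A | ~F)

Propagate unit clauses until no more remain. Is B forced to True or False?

True

Unit clause (D) sets D = True.
(F) is a unit clause: F = True.
(~F | ~A) with F = True leaves only ~A, so A = False.
From (E | A) and A = False: E = True.
In (~E | ~G), ~E is now false; ~G must hold, so G = False.
(~C | G) with G = False leaves only ~C, so C = False.
In (B | C), C is now false; B must hold, so B = True.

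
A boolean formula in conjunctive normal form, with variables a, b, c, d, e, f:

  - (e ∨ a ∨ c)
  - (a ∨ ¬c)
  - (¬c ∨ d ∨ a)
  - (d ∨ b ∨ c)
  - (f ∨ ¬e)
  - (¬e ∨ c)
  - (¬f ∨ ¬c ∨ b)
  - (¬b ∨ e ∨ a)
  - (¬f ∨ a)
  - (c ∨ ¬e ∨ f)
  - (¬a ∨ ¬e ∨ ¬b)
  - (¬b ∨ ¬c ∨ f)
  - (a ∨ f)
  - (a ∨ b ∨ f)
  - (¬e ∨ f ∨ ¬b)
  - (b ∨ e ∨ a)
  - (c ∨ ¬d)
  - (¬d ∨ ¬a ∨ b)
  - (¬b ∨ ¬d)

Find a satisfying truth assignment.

a = 1, b = 0, c = 1, d = 0, e = 0, f = 0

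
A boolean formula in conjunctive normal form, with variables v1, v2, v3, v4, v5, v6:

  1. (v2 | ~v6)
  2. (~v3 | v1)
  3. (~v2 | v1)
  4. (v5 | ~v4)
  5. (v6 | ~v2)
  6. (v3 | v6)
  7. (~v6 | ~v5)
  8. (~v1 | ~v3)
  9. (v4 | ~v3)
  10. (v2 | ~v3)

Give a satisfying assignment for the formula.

v1=1, v2=1, v3=0, v4=0, v5=0, v6=1

Check each clause:
  1. (~v6 | v2) — v2 is true.
  2. (v1 | ~v3) — v1 is true.
  3. (~v2 | v1) — v1 is true.
  4. (v5 | ~v4) — ~v4 is true.
  5. (~v2 | v6) — v6 is true.
  6. (v6 | v3) — v6 is true.
  7. (~v6 | ~v5) — ~v5 is true.
  8. (~v3 | ~v1) — ~v3 is true.
  9. (~v3 | v4) — ~v3 is true.
  10. (v2 | ~v3) — v2 is true.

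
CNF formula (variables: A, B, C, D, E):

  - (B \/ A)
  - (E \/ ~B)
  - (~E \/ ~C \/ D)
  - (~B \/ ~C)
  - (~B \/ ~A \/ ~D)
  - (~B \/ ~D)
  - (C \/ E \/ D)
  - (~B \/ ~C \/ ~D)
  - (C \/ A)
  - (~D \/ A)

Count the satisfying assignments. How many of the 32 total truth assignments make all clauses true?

7

Case analysis on B and D:
  B=T, D=T: a clause becomes empty — 0.
  B=T, D=F: remaining (A,C,E) ∈ {(T,F,T)} — 1.
  B=F, D=T: remaining (A,C,E) ∈ {(T,F,F); (T,F,T); (T,T,F); (T,T,T)} — 4.
  B=F, D=F: remaining (A,C,E) ∈ {(T,F,T); (T,T,F)} — 2.
Total: 0 + 1 + 4 + 2 = 7.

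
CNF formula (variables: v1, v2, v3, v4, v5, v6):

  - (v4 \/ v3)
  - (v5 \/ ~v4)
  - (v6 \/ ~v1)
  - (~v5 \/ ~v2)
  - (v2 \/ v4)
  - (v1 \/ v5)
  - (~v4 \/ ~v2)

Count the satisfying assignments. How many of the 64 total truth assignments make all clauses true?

7

Satisfying assignments:
  v1=0 v2=0 v3=0 v4=1 v5=1 v6=0
  v1=0 v2=0 v3=0 v4=1 v5=1 v6=1
  v1=0 v2=0 v3=1 v4=1 v5=1 v6=0
  v1=0 v2=0 v3=1 v4=1 v5=1 v6=1
  v1=1 v2=0 v3=0 v4=1 v5=1 v6=1
  v1=1 v2=0 v3=1 v4=1 v5=1 v6=1
  v1=1 v2=1 v3=1 v4=0 v5=0 v6=1
That's 7 in total.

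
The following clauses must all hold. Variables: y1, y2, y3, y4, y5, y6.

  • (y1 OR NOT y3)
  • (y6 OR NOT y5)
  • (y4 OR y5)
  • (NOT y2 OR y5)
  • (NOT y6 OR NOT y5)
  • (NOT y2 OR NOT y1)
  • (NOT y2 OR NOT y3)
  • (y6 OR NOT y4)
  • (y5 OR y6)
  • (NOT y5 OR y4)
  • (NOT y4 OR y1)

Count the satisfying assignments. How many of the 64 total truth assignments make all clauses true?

2

The models are:
  y1=T y2=F y3=F y4=T y5=F y6=T
  y1=T y2=F y3=T y4=T y5=F y6=T
Count: 2.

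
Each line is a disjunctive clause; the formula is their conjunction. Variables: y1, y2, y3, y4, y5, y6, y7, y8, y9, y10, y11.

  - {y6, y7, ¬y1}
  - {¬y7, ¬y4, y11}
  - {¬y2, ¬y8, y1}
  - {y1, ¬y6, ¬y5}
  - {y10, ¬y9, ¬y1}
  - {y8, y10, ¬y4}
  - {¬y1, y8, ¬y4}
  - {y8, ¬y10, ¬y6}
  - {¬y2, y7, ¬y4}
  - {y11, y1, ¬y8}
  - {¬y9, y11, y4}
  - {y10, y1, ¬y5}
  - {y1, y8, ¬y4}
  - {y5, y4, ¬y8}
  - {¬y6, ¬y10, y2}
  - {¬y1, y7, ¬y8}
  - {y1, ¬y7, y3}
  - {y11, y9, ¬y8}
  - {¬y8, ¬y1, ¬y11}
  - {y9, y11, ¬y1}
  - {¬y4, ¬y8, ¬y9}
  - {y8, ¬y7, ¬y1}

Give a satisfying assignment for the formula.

y1=0, y2=1, y3=1, y4=0, y5=0, y6=1, y7=1, y8=0, y9=0, y10=0, y11=0

Check each clause:
  1. {¬y1, y7, y6} — ¬y1 is true.
  2. {¬y7, ¬y4, y11} — ¬y4 is true.
  3. {¬y8, ¬y2, y1} — ¬y8 is true.
  4. {¬y6, ¬y5, y1} — ¬y5 is true.
  5. {¬y1, y10, ¬y9} — ¬y1 is true.
  6. {y10, y8, ¬y4} — ¬y4 is true.
  7. {¬y1, y8, ¬y4} — ¬y4 is true.
  8. {¬y10, y8, ¬y6} — ¬y10 is true.
  9. {¬y2, ¬y4, y7} — ¬y4 is true.
  10. {¬y8, y11, y1} — ¬y8 is true.
  11. {y4, y11, ¬y9} — ¬y9 is true.
  12. {y10, y1, ¬y5} — ¬y5 is true.
  13. {y1, y8, ¬y4} — ¬y4 is true.
  14. {¬y8, y4, y5} — ¬y8 is true.
  15. {¬y6, y2, ¬y10} — y2 is true.
  16. {y7, ¬y8, ¬y1} — ¬y8 is true.
  17. {¬y7, y3, y1} — y3 is true.
  18. {¬y8, y9, y11} — ¬y8 is true.
  19. {¬y11, ¬y8, ¬y1} — ¬y8 is true.
  20. {y9, y11, ¬y1} — ¬y1 is true.
  21. {¬y4, ¬y8, ¬y9} — ¬y8 is true.
  22. {¬y1, ¬y7, y8} — ¬y1 is true.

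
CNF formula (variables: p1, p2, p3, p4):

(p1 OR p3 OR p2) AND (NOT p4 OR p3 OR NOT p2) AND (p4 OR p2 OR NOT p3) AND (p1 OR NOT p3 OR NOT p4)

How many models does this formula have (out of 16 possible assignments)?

Split on p3, then p2.
  p3=1, p2=1: remaining (p1,p4) ∈ {(0,0); (1,0); (1,1)} — 3.
  p3=1, p2=0: remaining (p1,p4) ∈ {(1,1)} — 1.
  p3=0, p2=1: remaining (p1,p4) ∈ {(0,0); (1,0)} — 2.
  p3=0, p2=0: remaining (p1,p4) ∈ {(1,0); (1,1)} — 2.
Total: 3 + 1 + 2 + 2 = 8.

8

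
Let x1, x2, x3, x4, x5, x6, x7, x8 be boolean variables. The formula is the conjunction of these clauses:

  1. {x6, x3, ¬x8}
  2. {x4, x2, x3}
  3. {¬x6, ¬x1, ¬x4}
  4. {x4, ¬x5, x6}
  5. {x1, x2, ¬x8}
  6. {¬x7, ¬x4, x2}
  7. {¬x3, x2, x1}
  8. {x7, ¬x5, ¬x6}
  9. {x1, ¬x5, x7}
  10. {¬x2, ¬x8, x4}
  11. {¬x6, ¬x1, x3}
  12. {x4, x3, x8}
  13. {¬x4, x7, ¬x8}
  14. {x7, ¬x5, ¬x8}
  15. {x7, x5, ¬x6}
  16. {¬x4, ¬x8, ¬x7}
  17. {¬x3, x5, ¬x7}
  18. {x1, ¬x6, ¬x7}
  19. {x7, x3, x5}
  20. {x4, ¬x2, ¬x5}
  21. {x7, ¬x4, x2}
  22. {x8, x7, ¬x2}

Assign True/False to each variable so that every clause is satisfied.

x1=F, x2=T, x3=F, x4=T, x5=T, x6=F, x7=T, x8=F

Check each clause:
  1. {x6, x3, ¬x8} — ¬x8 is true.
  2. {x3, x4, x2} — x2 is true.
  3. {¬x1, ¬x6, ¬x4} — ¬x6 is true.
  4. {x4, ¬x5, x6} — x4 is true.
  5. {x2, ¬x8, x1} — ¬x8 is true.
  6. {x2, ¬x7, ¬x4} — x2 is true.
  7. {¬x3, x1, x2} — x2 is true.
  8. {¬x6, x7, ¬x5} — ¬x6 is true.
  9. {x7, x1, ¬x5} — x7 is true.
  10. {¬x2, ¬x8, x4} — ¬x8 is true.
  11. {¬x1, ¬x6, x3} — ¬x6 is true.
  12. {x3, x8, x4} — x4 is true.
  13. {x7, ¬x4, ¬x8} — ¬x8 is true.
  14. {x7, ¬x8, ¬x5} — ¬x8 is true.
  15. {x5, x7, ¬x6} — ¬x6 is true.
  16. {¬x8, ¬x7, ¬x4} — ¬x8 is true.
  17. {x5, ¬x3, ¬x7} — x5 is true.
  18. {¬x6, ¬x7, x1} — ¬x6 is true.
  19. {x7, x3, x5} — x5 is true.
  20. {¬x5, x4, ¬x2} — x4 is true.
  21. {x2, ¬x4, x7} — x2 is true.
  22. {¬x2, x7, x8} — x7 is true.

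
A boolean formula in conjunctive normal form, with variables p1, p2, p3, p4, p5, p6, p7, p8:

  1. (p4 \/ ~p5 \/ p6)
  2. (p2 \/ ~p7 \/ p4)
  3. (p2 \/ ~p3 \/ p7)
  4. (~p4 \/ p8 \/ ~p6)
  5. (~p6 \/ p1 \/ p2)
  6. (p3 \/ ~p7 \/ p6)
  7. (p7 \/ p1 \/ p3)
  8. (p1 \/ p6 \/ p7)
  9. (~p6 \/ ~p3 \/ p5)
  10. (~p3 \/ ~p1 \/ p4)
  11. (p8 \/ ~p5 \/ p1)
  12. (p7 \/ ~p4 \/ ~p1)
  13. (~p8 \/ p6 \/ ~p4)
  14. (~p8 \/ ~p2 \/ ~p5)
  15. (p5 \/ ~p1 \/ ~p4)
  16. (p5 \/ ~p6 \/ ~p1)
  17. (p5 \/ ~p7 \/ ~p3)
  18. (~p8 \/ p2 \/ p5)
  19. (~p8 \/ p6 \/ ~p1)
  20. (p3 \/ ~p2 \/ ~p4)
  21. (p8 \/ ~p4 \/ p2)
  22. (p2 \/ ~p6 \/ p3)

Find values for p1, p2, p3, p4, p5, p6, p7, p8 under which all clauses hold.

p1 = T, p2 = T, p3 = F, p4 = F, p5 = T, p6 = T, p7 = F, p8 = F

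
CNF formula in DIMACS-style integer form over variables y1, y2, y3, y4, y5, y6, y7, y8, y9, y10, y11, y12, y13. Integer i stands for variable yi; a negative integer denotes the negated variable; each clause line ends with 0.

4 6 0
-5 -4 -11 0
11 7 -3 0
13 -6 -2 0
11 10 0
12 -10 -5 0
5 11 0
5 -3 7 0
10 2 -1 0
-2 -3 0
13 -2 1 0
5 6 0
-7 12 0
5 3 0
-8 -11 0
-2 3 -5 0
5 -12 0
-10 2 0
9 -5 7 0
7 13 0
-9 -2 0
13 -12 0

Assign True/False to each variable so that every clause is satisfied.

y8 occurs only negated in the remaining clauses — set y8 = False.
Pure literal: y13 appears only positively; assign y13 = True.
Set y1 = False and propagate.
Try y2 = False.
  then y10 is forced to False.
  then y11 is forced to True.
Try y3 = True.
The remaining clauses are satisfied by y4 = False, y5 = True, y6 = True, y7 = True, y9 = True, y12 = True.
Every clause has at least one true literal under this assignment.

y1=F, y2=F, y3=T, y4=F, y5=T, y6=T, y7=T, y8=F, y9=T, y10=F, y11=T, y12=T, y13=T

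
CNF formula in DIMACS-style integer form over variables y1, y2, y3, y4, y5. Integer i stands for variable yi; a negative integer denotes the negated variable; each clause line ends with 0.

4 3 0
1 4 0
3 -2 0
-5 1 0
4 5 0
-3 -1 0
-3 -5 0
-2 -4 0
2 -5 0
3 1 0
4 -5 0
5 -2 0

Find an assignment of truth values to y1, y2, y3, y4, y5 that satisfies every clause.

y1=True  y2=False  y3=False  y4=True  y5=False

Check each clause:
  1. (y3 ∨ y4) — y4 is true.
  2. (y4 ∨ y1) — y1 is true.
  3. (¬y2 ∨ y3) — ¬y2 is true.
  4. (¬y5 ∨ y1) — y1 is true.
  5. (y5 ∨ y4) — y4 is true.
  6. (¬y1 ∨ ¬y3) — ¬y3 is true.
  7. (¬y5 ∨ ¬y3) — ¬y5 is true.
  8. (¬y4 ∨ ¬y2) — ¬y2 is true.
  9. (y2 ∨ ¬y5) — ¬y5 is true.
  10. (y1 ∨ y3) — y1 is true.
  11. (y4 ∨ ¬y5) — ¬y5 is true.
  12. (¬y2 ∨ y5) — ¬y2 is true.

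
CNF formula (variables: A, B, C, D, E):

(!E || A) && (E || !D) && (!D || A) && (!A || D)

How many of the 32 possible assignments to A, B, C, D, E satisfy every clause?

8

Satisfying assignments:
  A=0 B=0 C=0 D=0 E=0
  A=0 B=0 C=1 D=0 E=0
  A=0 B=1 C=0 D=0 E=0
  A=0 B=1 C=1 D=0 E=0
  A=1 B=0 C=0 D=1 E=1
  A=1 B=0 C=1 D=1 E=1
  A=1 B=1 C=0 D=1 E=1
  A=1 B=1 C=1 D=1 E=1
That's 8 in total.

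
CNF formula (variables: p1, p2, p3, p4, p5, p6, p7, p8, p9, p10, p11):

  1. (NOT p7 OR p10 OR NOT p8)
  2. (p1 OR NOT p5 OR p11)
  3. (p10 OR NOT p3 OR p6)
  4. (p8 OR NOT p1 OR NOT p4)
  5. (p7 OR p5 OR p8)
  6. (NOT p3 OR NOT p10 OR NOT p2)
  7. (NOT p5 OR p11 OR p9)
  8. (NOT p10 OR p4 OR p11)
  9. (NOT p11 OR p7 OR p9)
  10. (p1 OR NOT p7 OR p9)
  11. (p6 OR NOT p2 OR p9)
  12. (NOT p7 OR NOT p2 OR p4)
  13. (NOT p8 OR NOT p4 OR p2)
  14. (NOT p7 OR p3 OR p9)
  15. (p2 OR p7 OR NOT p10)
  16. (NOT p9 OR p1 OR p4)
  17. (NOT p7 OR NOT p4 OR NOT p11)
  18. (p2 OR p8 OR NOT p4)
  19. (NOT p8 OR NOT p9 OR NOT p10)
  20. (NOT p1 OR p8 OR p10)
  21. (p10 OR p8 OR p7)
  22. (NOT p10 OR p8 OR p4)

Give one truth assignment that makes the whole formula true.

Pure literal: p6 appears only positively; assign p6 = True.
Branch on p1: take p1 = True.
Set p2 = False and propagate.
The remaining clauses are satisfied by p3 = True, p4 = False, p5 = False, p7 = False, p8 = True, p9 = False, p10 = False, p11 = False.
Every clause has at least one true literal under this assignment.
Check each clause:
  1. (NOT p7 OR NOT p8 OR p10) — NOT p7 is true.
  2. (p1 OR p11 OR NOT p5) — p1 is true.
  3. (NOT p3 OR p10 OR p6) — p6 is true.
  4. (p8 OR NOT p4 OR NOT p1) — p8 is true.
  5. (p7 OR p8 OR p5) — p8 is true.
  6. (NOT p10 OR NOT p3 OR NOT p2) — NOT p2 is true.
  7. (p11 OR NOT p5 OR p9) — NOT p5 is true.
  8. (p11 OR p4 OR NOT p10) — NOT p10 is true.
  9. (p9 OR NOT p11 OR p7) — NOT p11 is true.
  10. (NOT p7 OR p9 OR p1) — NOT p7 is true.
  11. (p9 OR NOT p2 OR p6) — NOT p2 is true.
  12. (NOT p2 OR p4 OR NOT p7) — NOT p7 is true.
  13. (p2 OR NOT p8 OR NOT p4) — NOT p4 is true.
  14. (p3 OR NOT p7 OR p9) — p3 is true.
  15. (NOT p10 OR p2 OR p7) — NOT p10 is true.
  16. (p1 OR NOT p9 OR p4) — p1 is true.
  17. (NOT p7 OR NOT p4 OR NOT p11) — NOT p7 is true.
  18. (p2 OR NOT p4 OR p8) — p8 is true.
  19. (NOT p8 OR NOT p9 OR NOT p10) — NOT p10 is true.
  20. (p8 OR NOT p1 OR p10) — p8 is true.
  21. (p7 OR p10 OR p8) — p8 is true.
  22. (NOT p10 OR p4 OR p8) — p8 is true.

p1 = True, p2 = False, p3 = True, p4 = False, p5 = False, p6 = True, p7 = False, p8 = True, p9 = False, p10 = False, p11 = False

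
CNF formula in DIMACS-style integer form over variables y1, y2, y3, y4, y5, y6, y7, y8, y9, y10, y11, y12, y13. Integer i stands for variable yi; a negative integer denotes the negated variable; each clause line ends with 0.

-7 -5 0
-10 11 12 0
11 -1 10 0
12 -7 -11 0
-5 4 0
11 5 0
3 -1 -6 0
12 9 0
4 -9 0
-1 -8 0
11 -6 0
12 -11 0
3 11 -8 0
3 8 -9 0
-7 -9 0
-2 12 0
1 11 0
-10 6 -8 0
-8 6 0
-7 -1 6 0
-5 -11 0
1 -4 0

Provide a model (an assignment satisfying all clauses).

y1=True, y2=False, y3=True, y4=True, y5=False, y6=False, y7=False, y8=False, y9=True, y10=False, y11=True, y12=True, y13=False

Check each clause:
  1. (~y7 | ~y5) — ~y7 is true.
  2. (~y10 | y12 | y11) — y11 is true.
  3. (y10 | ~y1 | y11) — y11 is true.
  4. (y12 | ~y7 | ~y11) — ~y7 is true.
  5. (y4 | ~y5) — ~y5 is true.
  6. (y11 | y5) — y11 is true.
  7. (~y6 | ~y1 | y3) — ~y6 is true.
  8. (y12 | y9) — y9 is true.
  9. (y4 | ~y9) — y4 is true.
  10. (~y1 | ~y8) — ~y8 is true.
  11. (y11 | ~y6) — ~y6 is true.
  12. (y12 | ~y11) — y12 is true.
  13. (y11 | ~y8 | y3) — ~y8 is true.
  14. (y8 | ~y9 | y3) — y3 is true.
  15. (~y7 | ~y9) — ~y7 is true.
  16. (y12 | ~y2) — y12 is true.
  17. (y1 | y11) — y1 is true.
  18. (~y10 | y6 | ~y8) — ~y8 is true.
  19. (~y8 | y6) — ~y8 is true.
  20. (~y7 | y6 | ~y1) — ~y7 is true.
  21. (~y11 | ~y5) — ~y5 is true.
  22. (y1 | ~y4) — y1 is true.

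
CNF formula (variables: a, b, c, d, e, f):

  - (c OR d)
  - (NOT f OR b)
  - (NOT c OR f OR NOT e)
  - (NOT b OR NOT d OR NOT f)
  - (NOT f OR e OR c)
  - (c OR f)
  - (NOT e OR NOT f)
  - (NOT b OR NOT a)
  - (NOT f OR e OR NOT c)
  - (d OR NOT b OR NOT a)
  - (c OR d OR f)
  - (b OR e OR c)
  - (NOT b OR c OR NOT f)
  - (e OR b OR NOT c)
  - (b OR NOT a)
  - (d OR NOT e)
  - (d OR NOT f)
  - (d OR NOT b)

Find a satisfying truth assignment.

a=F, b=T, c=T, d=T, e=F, f=F

Check each clause:
  1. (c OR d) — c is true.
  2. (NOT f OR b) — b is true.
  3. (NOT e OR f OR NOT c) — NOT e is true.
  4. (NOT b OR NOT d OR NOT f) — NOT f is true.
  5. (NOT f OR c OR e) — NOT f is true.
  6. (c OR f) — c is true.
  7. (NOT f OR NOT e) — NOT f is true.
  8. (NOT b OR NOT a) — NOT a is true.
  9. (NOT c OR e OR NOT f) — NOT f is true.
  10. (NOT b OR d OR NOT a) — d is true.
  11. (f OR d OR c) — c is true.
  12. (e OR c OR b) — b is true.
  13. (NOT b OR NOT f OR c) — NOT f is true.
  14. (NOT c OR b OR e) — b is true.
  15. (NOT a OR b) — b is true.
  16. (NOT e OR d) — NOT e is true.
  17. (NOT f OR d) — NOT f is true.
  18. (d OR NOT b) — d is true.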